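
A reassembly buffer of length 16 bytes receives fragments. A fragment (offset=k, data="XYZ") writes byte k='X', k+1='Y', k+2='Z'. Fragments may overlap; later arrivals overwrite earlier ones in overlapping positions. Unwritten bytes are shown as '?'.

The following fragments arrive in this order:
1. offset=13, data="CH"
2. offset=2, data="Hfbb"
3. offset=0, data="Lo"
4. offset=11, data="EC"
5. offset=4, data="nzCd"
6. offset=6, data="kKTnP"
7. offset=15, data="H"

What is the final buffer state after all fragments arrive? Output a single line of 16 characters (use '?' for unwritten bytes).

Answer: LoHfnzkKTnPECCHH

Derivation:
Fragment 1: offset=13 data="CH" -> buffer=?????????????CH?
Fragment 2: offset=2 data="Hfbb" -> buffer=??Hfbb???????CH?
Fragment 3: offset=0 data="Lo" -> buffer=LoHfbb???????CH?
Fragment 4: offset=11 data="EC" -> buffer=LoHfbb?????ECCH?
Fragment 5: offset=4 data="nzCd" -> buffer=LoHfnzCd???ECCH?
Fragment 6: offset=6 data="kKTnP" -> buffer=LoHfnzkKTnPECCH?
Fragment 7: offset=15 data="H" -> buffer=LoHfnzkKTnPECCHH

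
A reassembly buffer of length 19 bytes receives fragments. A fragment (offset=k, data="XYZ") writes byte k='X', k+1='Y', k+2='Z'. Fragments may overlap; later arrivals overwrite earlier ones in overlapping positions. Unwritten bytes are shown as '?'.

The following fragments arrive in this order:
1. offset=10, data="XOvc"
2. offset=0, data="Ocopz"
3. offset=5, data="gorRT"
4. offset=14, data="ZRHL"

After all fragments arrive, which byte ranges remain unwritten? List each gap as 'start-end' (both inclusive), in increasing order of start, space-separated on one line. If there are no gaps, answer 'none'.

Answer: 18-18

Derivation:
Fragment 1: offset=10 len=4
Fragment 2: offset=0 len=5
Fragment 3: offset=5 len=5
Fragment 4: offset=14 len=4
Gaps: 18-18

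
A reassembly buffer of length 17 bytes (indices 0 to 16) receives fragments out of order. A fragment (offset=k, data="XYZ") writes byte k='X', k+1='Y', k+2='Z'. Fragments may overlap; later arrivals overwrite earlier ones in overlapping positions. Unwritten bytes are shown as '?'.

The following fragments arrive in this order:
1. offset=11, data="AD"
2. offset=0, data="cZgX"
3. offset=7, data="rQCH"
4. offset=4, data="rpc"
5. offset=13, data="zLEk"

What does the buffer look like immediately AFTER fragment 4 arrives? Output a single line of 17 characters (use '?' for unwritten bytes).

Answer: cZgXrpcrQCHAD????

Derivation:
Fragment 1: offset=11 data="AD" -> buffer=???????????AD????
Fragment 2: offset=0 data="cZgX" -> buffer=cZgX???????AD????
Fragment 3: offset=7 data="rQCH" -> buffer=cZgX???rQCHAD????
Fragment 4: offset=4 data="rpc" -> buffer=cZgXrpcrQCHAD????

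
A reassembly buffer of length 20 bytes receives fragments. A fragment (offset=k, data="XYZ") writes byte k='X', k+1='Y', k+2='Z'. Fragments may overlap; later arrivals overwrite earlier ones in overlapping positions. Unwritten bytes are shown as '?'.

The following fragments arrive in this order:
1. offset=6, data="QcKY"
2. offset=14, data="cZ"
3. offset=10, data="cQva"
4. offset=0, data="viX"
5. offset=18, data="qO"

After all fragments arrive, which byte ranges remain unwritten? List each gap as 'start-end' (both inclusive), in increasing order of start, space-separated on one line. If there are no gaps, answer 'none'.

Answer: 3-5 16-17

Derivation:
Fragment 1: offset=6 len=4
Fragment 2: offset=14 len=2
Fragment 3: offset=10 len=4
Fragment 4: offset=0 len=3
Fragment 5: offset=18 len=2
Gaps: 3-5 16-17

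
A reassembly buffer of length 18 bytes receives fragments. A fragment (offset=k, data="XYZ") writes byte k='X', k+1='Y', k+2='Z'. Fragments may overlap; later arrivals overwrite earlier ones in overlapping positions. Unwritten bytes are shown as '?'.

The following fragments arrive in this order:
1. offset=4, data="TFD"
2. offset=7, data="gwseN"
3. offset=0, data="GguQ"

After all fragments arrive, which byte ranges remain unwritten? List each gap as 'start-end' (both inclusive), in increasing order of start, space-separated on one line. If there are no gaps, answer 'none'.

Answer: 12-17

Derivation:
Fragment 1: offset=4 len=3
Fragment 2: offset=7 len=5
Fragment 3: offset=0 len=4
Gaps: 12-17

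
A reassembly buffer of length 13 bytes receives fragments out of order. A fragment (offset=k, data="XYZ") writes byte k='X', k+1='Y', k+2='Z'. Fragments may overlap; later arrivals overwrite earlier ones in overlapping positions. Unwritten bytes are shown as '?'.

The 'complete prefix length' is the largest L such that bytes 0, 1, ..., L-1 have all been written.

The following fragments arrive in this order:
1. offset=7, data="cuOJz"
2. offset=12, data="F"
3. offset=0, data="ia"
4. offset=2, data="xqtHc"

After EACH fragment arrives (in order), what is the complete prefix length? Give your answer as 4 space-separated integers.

Fragment 1: offset=7 data="cuOJz" -> buffer=???????cuOJz? -> prefix_len=0
Fragment 2: offset=12 data="F" -> buffer=???????cuOJzF -> prefix_len=0
Fragment 3: offset=0 data="ia" -> buffer=ia?????cuOJzF -> prefix_len=2
Fragment 4: offset=2 data="xqtHc" -> buffer=iaxqtHccuOJzF -> prefix_len=13

Answer: 0 0 2 13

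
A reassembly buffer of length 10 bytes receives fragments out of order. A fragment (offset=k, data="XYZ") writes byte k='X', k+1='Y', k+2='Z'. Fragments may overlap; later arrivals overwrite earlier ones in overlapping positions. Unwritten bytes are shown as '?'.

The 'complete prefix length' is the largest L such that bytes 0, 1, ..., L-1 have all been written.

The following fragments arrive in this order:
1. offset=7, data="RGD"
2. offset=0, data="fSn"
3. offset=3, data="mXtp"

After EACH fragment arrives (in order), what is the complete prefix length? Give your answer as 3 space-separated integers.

Fragment 1: offset=7 data="RGD" -> buffer=???????RGD -> prefix_len=0
Fragment 2: offset=0 data="fSn" -> buffer=fSn????RGD -> prefix_len=3
Fragment 3: offset=3 data="mXtp" -> buffer=fSnmXtpRGD -> prefix_len=10

Answer: 0 3 10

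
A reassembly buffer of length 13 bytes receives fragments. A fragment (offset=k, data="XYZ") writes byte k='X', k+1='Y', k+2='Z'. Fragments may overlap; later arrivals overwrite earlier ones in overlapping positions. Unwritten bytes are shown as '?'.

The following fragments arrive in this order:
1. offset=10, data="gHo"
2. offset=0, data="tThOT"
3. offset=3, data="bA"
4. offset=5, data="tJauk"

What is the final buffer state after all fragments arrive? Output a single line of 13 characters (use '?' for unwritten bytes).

Fragment 1: offset=10 data="gHo" -> buffer=??????????gHo
Fragment 2: offset=0 data="tThOT" -> buffer=tThOT?????gHo
Fragment 3: offset=3 data="bA" -> buffer=tThbA?????gHo
Fragment 4: offset=5 data="tJauk" -> buffer=tThbAtJaukgHo

Answer: tThbAtJaukgHo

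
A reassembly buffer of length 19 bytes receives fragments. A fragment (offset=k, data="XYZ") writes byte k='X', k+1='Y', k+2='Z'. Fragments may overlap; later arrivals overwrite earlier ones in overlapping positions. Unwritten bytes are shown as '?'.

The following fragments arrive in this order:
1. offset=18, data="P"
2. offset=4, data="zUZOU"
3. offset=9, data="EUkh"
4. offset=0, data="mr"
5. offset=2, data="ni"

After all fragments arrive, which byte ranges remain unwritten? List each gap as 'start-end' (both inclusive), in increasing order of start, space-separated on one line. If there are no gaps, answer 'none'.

Answer: 13-17

Derivation:
Fragment 1: offset=18 len=1
Fragment 2: offset=4 len=5
Fragment 3: offset=9 len=4
Fragment 4: offset=0 len=2
Fragment 5: offset=2 len=2
Gaps: 13-17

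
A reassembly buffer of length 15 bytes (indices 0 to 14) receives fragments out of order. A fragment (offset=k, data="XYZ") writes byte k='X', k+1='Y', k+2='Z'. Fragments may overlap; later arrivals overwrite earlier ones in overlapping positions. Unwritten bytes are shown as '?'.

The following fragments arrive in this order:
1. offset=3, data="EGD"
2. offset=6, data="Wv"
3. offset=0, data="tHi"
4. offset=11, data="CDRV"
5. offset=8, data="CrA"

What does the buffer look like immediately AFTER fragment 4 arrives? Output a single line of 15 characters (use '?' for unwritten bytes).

Answer: tHiEGDWv???CDRV

Derivation:
Fragment 1: offset=3 data="EGD" -> buffer=???EGD?????????
Fragment 2: offset=6 data="Wv" -> buffer=???EGDWv???????
Fragment 3: offset=0 data="tHi" -> buffer=tHiEGDWv???????
Fragment 4: offset=11 data="CDRV" -> buffer=tHiEGDWv???CDRV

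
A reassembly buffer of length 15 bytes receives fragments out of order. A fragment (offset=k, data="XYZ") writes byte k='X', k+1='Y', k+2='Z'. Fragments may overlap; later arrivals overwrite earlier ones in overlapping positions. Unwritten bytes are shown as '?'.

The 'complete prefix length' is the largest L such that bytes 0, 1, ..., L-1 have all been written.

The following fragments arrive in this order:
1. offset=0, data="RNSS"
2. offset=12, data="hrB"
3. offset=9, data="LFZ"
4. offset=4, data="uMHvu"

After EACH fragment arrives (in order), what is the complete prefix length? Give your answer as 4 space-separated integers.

Fragment 1: offset=0 data="RNSS" -> buffer=RNSS??????????? -> prefix_len=4
Fragment 2: offset=12 data="hrB" -> buffer=RNSS????????hrB -> prefix_len=4
Fragment 3: offset=9 data="LFZ" -> buffer=RNSS?????LFZhrB -> prefix_len=4
Fragment 4: offset=4 data="uMHvu" -> buffer=RNSSuMHvuLFZhrB -> prefix_len=15

Answer: 4 4 4 15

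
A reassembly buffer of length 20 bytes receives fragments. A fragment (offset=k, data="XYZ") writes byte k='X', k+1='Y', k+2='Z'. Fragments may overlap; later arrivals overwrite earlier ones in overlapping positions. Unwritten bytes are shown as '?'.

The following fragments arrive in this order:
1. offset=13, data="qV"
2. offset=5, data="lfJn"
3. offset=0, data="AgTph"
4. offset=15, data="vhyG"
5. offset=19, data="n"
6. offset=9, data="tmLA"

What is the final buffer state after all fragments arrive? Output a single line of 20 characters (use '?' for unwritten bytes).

Fragment 1: offset=13 data="qV" -> buffer=?????????????qV?????
Fragment 2: offset=5 data="lfJn" -> buffer=?????lfJn????qV?????
Fragment 3: offset=0 data="AgTph" -> buffer=AgTphlfJn????qV?????
Fragment 4: offset=15 data="vhyG" -> buffer=AgTphlfJn????qVvhyG?
Fragment 5: offset=19 data="n" -> buffer=AgTphlfJn????qVvhyGn
Fragment 6: offset=9 data="tmLA" -> buffer=AgTphlfJntmLAqVvhyGn

Answer: AgTphlfJntmLAqVvhyGn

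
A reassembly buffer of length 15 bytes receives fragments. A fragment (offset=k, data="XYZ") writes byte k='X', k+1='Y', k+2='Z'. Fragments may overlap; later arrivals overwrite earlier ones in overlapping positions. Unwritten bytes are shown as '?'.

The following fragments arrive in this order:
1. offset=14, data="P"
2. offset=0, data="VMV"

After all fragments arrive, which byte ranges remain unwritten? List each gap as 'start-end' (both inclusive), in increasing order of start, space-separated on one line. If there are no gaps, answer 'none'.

Fragment 1: offset=14 len=1
Fragment 2: offset=0 len=3
Gaps: 3-13

Answer: 3-13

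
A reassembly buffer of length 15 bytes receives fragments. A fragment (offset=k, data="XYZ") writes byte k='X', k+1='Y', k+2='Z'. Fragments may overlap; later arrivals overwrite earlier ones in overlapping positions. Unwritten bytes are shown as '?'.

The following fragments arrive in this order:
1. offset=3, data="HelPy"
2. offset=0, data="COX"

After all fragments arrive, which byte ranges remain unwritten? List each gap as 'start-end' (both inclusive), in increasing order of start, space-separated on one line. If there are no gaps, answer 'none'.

Fragment 1: offset=3 len=5
Fragment 2: offset=0 len=3
Gaps: 8-14

Answer: 8-14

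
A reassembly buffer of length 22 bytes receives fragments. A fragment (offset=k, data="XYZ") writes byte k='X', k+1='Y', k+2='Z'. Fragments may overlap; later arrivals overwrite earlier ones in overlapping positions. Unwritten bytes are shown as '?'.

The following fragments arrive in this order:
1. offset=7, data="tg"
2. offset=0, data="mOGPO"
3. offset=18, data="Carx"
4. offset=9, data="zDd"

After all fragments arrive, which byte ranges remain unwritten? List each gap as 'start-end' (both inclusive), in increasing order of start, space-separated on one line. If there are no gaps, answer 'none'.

Answer: 5-6 12-17

Derivation:
Fragment 1: offset=7 len=2
Fragment 2: offset=0 len=5
Fragment 3: offset=18 len=4
Fragment 4: offset=9 len=3
Gaps: 5-6 12-17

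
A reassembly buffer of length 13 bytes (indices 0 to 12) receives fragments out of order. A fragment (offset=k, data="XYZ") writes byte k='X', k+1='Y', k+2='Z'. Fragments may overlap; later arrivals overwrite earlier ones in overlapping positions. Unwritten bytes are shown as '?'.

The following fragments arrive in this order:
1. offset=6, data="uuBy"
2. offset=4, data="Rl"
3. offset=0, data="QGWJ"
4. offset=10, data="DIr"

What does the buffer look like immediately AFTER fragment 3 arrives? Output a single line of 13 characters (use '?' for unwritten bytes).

Fragment 1: offset=6 data="uuBy" -> buffer=??????uuBy???
Fragment 2: offset=4 data="Rl" -> buffer=????RluuBy???
Fragment 3: offset=0 data="QGWJ" -> buffer=QGWJRluuBy???

Answer: QGWJRluuBy???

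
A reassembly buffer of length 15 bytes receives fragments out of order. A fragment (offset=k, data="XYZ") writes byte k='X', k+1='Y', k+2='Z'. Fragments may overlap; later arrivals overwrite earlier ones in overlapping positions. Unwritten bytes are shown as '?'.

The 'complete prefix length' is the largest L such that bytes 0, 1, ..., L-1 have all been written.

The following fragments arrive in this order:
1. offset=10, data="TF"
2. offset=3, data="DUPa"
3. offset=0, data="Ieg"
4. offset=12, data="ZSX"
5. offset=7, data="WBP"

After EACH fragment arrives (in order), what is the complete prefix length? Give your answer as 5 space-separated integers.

Fragment 1: offset=10 data="TF" -> buffer=??????????TF??? -> prefix_len=0
Fragment 2: offset=3 data="DUPa" -> buffer=???DUPa???TF??? -> prefix_len=0
Fragment 3: offset=0 data="Ieg" -> buffer=IegDUPa???TF??? -> prefix_len=7
Fragment 4: offset=12 data="ZSX" -> buffer=IegDUPa???TFZSX -> prefix_len=7
Fragment 5: offset=7 data="WBP" -> buffer=IegDUPaWBPTFZSX -> prefix_len=15

Answer: 0 0 7 7 15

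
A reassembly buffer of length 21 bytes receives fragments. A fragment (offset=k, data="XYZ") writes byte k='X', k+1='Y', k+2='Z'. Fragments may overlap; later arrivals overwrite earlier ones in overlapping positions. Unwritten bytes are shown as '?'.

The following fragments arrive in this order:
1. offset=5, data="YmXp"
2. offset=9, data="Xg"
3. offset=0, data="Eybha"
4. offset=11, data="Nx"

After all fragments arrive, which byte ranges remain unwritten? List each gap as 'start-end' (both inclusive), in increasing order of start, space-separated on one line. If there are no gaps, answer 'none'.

Fragment 1: offset=5 len=4
Fragment 2: offset=9 len=2
Fragment 3: offset=0 len=5
Fragment 4: offset=11 len=2
Gaps: 13-20

Answer: 13-20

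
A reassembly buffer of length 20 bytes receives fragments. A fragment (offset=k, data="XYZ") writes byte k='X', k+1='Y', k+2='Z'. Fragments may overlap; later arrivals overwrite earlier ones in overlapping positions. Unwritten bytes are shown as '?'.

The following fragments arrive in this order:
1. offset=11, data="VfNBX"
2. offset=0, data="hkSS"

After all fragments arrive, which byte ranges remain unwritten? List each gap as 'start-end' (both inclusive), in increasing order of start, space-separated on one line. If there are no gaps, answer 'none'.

Answer: 4-10 16-19

Derivation:
Fragment 1: offset=11 len=5
Fragment 2: offset=0 len=4
Gaps: 4-10 16-19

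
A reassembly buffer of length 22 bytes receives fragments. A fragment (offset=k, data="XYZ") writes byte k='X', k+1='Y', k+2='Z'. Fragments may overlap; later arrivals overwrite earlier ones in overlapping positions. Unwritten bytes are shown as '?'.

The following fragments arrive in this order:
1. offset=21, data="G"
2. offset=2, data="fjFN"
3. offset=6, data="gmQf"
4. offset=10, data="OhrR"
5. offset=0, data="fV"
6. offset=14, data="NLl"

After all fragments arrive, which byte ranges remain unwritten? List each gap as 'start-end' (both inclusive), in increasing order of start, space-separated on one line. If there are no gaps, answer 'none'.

Answer: 17-20

Derivation:
Fragment 1: offset=21 len=1
Fragment 2: offset=2 len=4
Fragment 3: offset=6 len=4
Fragment 4: offset=10 len=4
Fragment 5: offset=0 len=2
Fragment 6: offset=14 len=3
Gaps: 17-20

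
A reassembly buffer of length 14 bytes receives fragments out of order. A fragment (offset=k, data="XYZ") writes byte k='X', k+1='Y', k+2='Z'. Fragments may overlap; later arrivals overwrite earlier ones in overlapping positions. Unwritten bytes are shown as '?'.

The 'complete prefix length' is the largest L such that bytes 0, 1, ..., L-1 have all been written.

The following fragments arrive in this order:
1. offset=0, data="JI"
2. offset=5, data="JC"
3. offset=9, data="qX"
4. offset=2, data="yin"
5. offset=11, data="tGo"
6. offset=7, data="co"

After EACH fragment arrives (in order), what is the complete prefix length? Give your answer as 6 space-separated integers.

Fragment 1: offset=0 data="JI" -> buffer=JI???????????? -> prefix_len=2
Fragment 2: offset=5 data="JC" -> buffer=JI???JC??????? -> prefix_len=2
Fragment 3: offset=9 data="qX" -> buffer=JI???JC??qX??? -> prefix_len=2
Fragment 4: offset=2 data="yin" -> buffer=JIyinJC??qX??? -> prefix_len=7
Fragment 5: offset=11 data="tGo" -> buffer=JIyinJC??qXtGo -> prefix_len=7
Fragment 6: offset=7 data="co" -> buffer=JIyinJCcoqXtGo -> prefix_len=14

Answer: 2 2 2 7 7 14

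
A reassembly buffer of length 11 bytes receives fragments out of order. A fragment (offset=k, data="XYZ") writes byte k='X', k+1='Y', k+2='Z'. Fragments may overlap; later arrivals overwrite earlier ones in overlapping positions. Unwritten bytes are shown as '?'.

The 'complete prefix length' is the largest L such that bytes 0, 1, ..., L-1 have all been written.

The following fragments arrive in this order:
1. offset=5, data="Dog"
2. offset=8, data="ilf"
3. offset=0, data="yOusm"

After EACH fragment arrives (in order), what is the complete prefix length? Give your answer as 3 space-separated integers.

Fragment 1: offset=5 data="Dog" -> buffer=?????Dog??? -> prefix_len=0
Fragment 2: offset=8 data="ilf" -> buffer=?????Dogilf -> prefix_len=0
Fragment 3: offset=0 data="yOusm" -> buffer=yOusmDogilf -> prefix_len=11

Answer: 0 0 11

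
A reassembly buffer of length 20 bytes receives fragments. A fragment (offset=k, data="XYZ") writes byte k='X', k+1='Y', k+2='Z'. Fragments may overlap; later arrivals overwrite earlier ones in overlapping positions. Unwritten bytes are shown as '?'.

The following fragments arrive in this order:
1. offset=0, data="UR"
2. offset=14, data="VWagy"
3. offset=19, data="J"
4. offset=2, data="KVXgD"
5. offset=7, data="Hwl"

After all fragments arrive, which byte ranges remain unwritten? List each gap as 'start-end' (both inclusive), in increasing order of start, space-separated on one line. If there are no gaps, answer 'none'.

Answer: 10-13

Derivation:
Fragment 1: offset=0 len=2
Fragment 2: offset=14 len=5
Fragment 3: offset=19 len=1
Fragment 4: offset=2 len=5
Fragment 5: offset=7 len=3
Gaps: 10-13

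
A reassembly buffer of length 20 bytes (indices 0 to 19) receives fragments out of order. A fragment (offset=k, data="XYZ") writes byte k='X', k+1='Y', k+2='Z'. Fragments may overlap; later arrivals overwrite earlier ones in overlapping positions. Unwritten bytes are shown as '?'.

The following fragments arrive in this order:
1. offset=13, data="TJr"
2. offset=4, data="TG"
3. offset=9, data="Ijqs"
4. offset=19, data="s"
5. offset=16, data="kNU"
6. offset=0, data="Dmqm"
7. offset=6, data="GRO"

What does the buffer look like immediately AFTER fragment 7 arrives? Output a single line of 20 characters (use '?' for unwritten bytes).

Fragment 1: offset=13 data="TJr" -> buffer=?????????????TJr????
Fragment 2: offset=4 data="TG" -> buffer=????TG???????TJr????
Fragment 3: offset=9 data="Ijqs" -> buffer=????TG???IjqsTJr????
Fragment 4: offset=19 data="s" -> buffer=????TG???IjqsTJr???s
Fragment 5: offset=16 data="kNU" -> buffer=????TG???IjqsTJrkNUs
Fragment 6: offset=0 data="Dmqm" -> buffer=DmqmTG???IjqsTJrkNUs
Fragment 7: offset=6 data="GRO" -> buffer=DmqmTGGROIjqsTJrkNUs

Answer: DmqmTGGROIjqsTJrkNUs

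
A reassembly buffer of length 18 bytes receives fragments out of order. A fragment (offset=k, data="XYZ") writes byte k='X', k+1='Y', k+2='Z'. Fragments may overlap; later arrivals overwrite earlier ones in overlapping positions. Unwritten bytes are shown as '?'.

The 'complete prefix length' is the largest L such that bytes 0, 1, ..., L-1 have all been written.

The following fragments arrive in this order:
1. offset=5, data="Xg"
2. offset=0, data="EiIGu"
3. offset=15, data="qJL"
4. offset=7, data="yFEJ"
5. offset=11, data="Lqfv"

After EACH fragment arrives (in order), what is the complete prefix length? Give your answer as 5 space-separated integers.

Fragment 1: offset=5 data="Xg" -> buffer=?????Xg??????????? -> prefix_len=0
Fragment 2: offset=0 data="EiIGu" -> buffer=EiIGuXg??????????? -> prefix_len=7
Fragment 3: offset=15 data="qJL" -> buffer=EiIGuXg????????qJL -> prefix_len=7
Fragment 4: offset=7 data="yFEJ" -> buffer=EiIGuXgyFEJ????qJL -> prefix_len=11
Fragment 5: offset=11 data="Lqfv" -> buffer=EiIGuXgyFEJLqfvqJL -> prefix_len=18

Answer: 0 7 7 11 18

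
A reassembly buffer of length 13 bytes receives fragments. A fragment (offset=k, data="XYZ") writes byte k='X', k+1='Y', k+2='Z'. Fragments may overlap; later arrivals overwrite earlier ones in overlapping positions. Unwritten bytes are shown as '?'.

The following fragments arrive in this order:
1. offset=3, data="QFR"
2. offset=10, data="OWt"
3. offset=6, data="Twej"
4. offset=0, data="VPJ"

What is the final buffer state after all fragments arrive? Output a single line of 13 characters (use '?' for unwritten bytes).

Fragment 1: offset=3 data="QFR" -> buffer=???QFR???????
Fragment 2: offset=10 data="OWt" -> buffer=???QFR????OWt
Fragment 3: offset=6 data="Twej" -> buffer=???QFRTwejOWt
Fragment 4: offset=0 data="VPJ" -> buffer=VPJQFRTwejOWt

Answer: VPJQFRTwejOWt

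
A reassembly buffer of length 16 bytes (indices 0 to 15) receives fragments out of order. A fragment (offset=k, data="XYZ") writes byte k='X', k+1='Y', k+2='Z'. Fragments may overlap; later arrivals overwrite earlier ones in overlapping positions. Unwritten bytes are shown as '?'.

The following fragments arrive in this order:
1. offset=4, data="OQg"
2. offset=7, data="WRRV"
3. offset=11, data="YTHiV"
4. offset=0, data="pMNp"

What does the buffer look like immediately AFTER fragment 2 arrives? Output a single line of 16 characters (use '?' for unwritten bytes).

Answer: ????OQgWRRV?????

Derivation:
Fragment 1: offset=4 data="OQg" -> buffer=????OQg?????????
Fragment 2: offset=7 data="WRRV" -> buffer=????OQgWRRV?????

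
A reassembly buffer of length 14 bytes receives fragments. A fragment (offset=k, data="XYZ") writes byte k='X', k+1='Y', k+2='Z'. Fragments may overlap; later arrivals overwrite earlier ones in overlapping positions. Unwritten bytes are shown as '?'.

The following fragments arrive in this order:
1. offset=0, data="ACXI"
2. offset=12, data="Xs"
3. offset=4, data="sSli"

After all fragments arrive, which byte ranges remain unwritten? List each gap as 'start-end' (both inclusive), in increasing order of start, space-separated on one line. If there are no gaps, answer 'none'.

Fragment 1: offset=0 len=4
Fragment 2: offset=12 len=2
Fragment 3: offset=4 len=4
Gaps: 8-11

Answer: 8-11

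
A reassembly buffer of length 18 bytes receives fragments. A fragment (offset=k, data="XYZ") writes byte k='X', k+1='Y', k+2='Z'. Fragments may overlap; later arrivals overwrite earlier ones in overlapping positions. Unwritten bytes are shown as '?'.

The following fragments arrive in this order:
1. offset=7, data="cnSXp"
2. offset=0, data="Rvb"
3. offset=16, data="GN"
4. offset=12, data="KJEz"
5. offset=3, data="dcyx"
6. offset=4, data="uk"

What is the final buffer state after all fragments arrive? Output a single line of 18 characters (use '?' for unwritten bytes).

Fragment 1: offset=7 data="cnSXp" -> buffer=???????cnSXp??????
Fragment 2: offset=0 data="Rvb" -> buffer=Rvb????cnSXp??????
Fragment 3: offset=16 data="GN" -> buffer=Rvb????cnSXp????GN
Fragment 4: offset=12 data="KJEz" -> buffer=Rvb????cnSXpKJEzGN
Fragment 5: offset=3 data="dcyx" -> buffer=RvbdcyxcnSXpKJEzGN
Fragment 6: offset=4 data="uk" -> buffer=RvbdukxcnSXpKJEzGN

Answer: RvbdukxcnSXpKJEzGN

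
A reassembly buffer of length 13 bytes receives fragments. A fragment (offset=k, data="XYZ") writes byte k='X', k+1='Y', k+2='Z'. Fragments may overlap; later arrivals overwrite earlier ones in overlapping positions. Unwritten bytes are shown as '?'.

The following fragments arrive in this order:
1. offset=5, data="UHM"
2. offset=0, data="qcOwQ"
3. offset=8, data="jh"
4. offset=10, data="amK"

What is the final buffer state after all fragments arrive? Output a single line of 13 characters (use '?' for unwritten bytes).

Answer: qcOwQUHMjhamK

Derivation:
Fragment 1: offset=5 data="UHM" -> buffer=?????UHM?????
Fragment 2: offset=0 data="qcOwQ" -> buffer=qcOwQUHM?????
Fragment 3: offset=8 data="jh" -> buffer=qcOwQUHMjh???
Fragment 4: offset=10 data="amK" -> buffer=qcOwQUHMjhamK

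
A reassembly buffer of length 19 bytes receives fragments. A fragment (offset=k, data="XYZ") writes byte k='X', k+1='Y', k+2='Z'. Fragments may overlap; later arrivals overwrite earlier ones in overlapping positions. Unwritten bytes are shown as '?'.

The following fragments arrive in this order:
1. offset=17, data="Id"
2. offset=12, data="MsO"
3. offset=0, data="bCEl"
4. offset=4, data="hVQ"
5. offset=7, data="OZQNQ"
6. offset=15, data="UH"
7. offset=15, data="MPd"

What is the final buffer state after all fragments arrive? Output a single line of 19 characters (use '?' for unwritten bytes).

Answer: bCElhVQOZQNQMsOMPdd

Derivation:
Fragment 1: offset=17 data="Id" -> buffer=?????????????????Id
Fragment 2: offset=12 data="MsO" -> buffer=????????????MsO??Id
Fragment 3: offset=0 data="bCEl" -> buffer=bCEl????????MsO??Id
Fragment 4: offset=4 data="hVQ" -> buffer=bCElhVQ?????MsO??Id
Fragment 5: offset=7 data="OZQNQ" -> buffer=bCElhVQOZQNQMsO??Id
Fragment 6: offset=15 data="UH" -> buffer=bCElhVQOZQNQMsOUHId
Fragment 7: offset=15 data="MPd" -> buffer=bCElhVQOZQNQMsOMPdd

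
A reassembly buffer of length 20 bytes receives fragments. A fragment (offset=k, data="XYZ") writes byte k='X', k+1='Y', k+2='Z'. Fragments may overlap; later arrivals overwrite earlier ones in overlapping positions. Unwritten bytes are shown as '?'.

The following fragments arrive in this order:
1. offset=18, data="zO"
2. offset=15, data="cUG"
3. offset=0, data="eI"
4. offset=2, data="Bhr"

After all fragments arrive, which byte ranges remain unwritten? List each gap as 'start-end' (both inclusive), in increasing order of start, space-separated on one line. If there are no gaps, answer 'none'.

Answer: 5-14

Derivation:
Fragment 1: offset=18 len=2
Fragment 2: offset=15 len=3
Fragment 3: offset=0 len=2
Fragment 4: offset=2 len=3
Gaps: 5-14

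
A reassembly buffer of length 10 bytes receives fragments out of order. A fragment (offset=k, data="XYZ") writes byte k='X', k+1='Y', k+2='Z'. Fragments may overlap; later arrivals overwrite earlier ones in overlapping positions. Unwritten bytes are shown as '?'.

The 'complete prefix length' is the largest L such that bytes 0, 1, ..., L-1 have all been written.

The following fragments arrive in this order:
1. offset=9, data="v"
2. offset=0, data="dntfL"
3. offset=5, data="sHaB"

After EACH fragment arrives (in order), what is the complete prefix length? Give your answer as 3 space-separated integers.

Answer: 0 5 10

Derivation:
Fragment 1: offset=9 data="v" -> buffer=?????????v -> prefix_len=0
Fragment 2: offset=0 data="dntfL" -> buffer=dntfL????v -> prefix_len=5
Fragment 3: offset=5 data="sHaB" -> buffer=dntfLsHaBv -> prefix_len=10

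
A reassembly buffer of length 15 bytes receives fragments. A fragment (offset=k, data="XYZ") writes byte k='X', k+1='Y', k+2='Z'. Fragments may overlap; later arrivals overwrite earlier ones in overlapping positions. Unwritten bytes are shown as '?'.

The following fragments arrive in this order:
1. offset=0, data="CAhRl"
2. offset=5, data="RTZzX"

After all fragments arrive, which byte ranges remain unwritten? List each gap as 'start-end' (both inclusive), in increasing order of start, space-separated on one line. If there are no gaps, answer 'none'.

Fragment 1: offset=0 len=5
Fragment 2: offset=5 len=5
Gaps: 10-14

Answer: 10-14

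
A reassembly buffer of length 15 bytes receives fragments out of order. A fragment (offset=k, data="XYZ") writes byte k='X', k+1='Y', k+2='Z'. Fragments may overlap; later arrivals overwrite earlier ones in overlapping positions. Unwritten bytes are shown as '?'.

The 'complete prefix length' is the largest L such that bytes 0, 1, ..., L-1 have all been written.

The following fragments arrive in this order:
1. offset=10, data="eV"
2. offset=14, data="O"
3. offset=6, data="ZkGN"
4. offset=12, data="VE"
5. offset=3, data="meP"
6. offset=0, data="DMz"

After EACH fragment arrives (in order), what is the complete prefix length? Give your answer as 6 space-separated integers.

Fragment 1: offset=10 data="eV" -> buffer=??????????eV??? -> prefix_len=0
Fragment 2: offset=14 data="O" -> buffer=??????????eV??O -> prefix_len=0
Fragment 3: offset=6 data="ZkGN" -> buffer=??????ZkGNeV??O -> prefix_len=0
Fragment 4: offset=12 data="VE" -> buffer=??????ZkGNeVVEO -> prefix_len=0
Fragment 5: offset=3 data="meP" -> buffer=???mePZkGNeVVEO -> prefix_len=0
Fragment 6: offset=0 data="DMz" -> buffer=DMzmePZkGNeVVEO -> prefix_len=15

Answer: 0 0 0 0 0 15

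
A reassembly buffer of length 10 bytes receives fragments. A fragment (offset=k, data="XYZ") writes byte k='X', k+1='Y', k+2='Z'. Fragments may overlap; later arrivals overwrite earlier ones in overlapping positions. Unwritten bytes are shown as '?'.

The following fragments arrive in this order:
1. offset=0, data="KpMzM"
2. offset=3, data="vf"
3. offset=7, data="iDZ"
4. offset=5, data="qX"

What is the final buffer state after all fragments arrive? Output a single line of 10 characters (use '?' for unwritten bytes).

Fragment 1: offset=0 data="KpMzM" -> buffer=KpMzM?????
Fragment 2: offset=3 data="vf" -> buffer=KpMvf?????
Fragment 3: offset=7 data="iDZ" -> buffer=KpMvf??iDZ
Fragment 4: offset=5 data="qX" -> buffer=KpMvfqXiDZ

Answer: KpMvfqXiDZ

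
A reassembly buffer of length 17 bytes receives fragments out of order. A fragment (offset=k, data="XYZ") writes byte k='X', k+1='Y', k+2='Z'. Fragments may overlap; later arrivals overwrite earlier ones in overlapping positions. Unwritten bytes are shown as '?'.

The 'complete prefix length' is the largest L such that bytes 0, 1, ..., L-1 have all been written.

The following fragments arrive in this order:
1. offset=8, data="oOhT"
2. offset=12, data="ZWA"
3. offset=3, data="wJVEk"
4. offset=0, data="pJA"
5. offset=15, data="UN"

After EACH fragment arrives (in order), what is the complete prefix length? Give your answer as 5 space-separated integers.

Fragment 1: offset=8 data="oOhT" -> buffer=????????oOhT????? -> prefix_len=0
Fragment 2: offset=12 data="ZWA" -> buffer=????????oOhTZWA?? -> prefix_len=0
Fragment 3: offset=3 data="wJVEk" -> buffer=???wJVEkoOhTZWA?? -> prefix_len=0
Fragment 4: offset=0 data="pJA" -> buffer=pJAwJVEkoOhTZWA?? -> prefix_len=15
Fragment 5: offset=15 data="UN" -> buffer=pJAwJVEkoOhTZWAUN -> prefix_len=17

Answer: 0 0 0 15 17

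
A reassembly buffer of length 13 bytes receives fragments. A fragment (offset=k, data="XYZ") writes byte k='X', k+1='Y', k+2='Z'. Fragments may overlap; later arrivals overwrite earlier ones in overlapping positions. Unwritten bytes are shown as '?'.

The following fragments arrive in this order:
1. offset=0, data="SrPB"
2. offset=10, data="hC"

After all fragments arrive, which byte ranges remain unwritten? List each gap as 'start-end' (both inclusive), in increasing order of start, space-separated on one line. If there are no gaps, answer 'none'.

Answer: 4-9 12-12

Derivation:
Fragment 1: offset=0 len=4
Fragment 2: offset=10 len=2
Gaps: 4-9 12-12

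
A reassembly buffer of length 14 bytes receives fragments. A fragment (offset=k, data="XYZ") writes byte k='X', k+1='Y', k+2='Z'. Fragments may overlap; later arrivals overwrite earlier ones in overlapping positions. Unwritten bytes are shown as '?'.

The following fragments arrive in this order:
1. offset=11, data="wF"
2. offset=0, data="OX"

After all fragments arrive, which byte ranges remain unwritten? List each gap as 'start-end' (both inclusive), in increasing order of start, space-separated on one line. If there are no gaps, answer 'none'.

Answer: 2-10 13-13

Derivation:
Fragment 1: offset=11 len=2
Fragment 2: offset=0 len=2
Gaps: 2-10 13-13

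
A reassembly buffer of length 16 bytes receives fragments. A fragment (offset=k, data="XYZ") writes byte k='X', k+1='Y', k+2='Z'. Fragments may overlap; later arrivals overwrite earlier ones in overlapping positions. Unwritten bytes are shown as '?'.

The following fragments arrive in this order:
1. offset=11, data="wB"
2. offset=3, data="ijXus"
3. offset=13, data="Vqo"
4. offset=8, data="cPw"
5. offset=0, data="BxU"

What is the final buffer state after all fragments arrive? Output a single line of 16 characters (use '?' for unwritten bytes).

Fragment 1: offset=11 data="wB" -> buffer=???????????wB???
Fragment 2: offset=3 data="ijXus" -> buffer=???ijXus???wB???
Fragment 3: offset=13 data="Vqo" -> buffer=???ijXus???wBVqo
Fragment 4: offset=8 data="cPw" -> buffer=???ijXuscPwwBVqo
Fragment 5: offset=0 data="BxU" -> buffer=BxUijXuscPwwBVqo

Answer: BxUijXuscPwwBVqo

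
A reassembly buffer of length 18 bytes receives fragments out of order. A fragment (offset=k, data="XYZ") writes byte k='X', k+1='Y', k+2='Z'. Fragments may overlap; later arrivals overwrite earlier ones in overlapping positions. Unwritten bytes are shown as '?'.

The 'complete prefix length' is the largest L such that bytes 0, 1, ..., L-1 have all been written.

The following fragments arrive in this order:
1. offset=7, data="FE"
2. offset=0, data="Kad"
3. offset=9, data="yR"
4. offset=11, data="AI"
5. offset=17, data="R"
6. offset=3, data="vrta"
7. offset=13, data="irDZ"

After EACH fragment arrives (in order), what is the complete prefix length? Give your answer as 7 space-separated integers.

Fragment 1: offset=7 data="FE" -> buffer=???????FE????????? -> prefix_len=0
Fragment 2: offset=0 data="Kad" -> buffer=Kad????FE????????? -> prefix_len=3
Fragment 3: offset=9 data="yR" -> buffer=Kad????FEyR??????? -> prefix_len=3
Fragment 4: offset=11 data="AI" -> buffer=Kad????FEyRAI????? -> prefix_len=3
Fragment 5: offset=17 data="R" -> buffer=Kad????FEyRAI????R -> prefix_len=3
Fragment 6: offset=3 data="vrta" -> buffer=KadvrtaFEyRAI????R -> prefix_len=13
Fragment 7: offset=13 data="irDZ" -> buffer=KadvrtaFEyRAIirDZR -> prefix_len=18

Answer: 0 3 3 3 3 13 18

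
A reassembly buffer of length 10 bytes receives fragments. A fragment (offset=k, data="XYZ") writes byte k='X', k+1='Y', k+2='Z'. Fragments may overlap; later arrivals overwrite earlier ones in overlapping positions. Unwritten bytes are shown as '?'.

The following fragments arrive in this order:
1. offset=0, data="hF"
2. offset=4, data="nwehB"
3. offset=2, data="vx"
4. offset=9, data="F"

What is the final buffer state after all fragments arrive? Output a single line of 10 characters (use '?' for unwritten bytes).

Answer: hFvxnwehBF

Derivation:
Fragment 1: offset=0 data="hF" -> buffer=hF????????
Fragment 2: offset=4 data="nwehB" -> buffer=hF??nwehB?
Fragment 3: offset=2 data="vx" -> buffer=hFvxnwehB?
Fragment 4: offset=9 data="F" -> buffer=hFvxnwehBF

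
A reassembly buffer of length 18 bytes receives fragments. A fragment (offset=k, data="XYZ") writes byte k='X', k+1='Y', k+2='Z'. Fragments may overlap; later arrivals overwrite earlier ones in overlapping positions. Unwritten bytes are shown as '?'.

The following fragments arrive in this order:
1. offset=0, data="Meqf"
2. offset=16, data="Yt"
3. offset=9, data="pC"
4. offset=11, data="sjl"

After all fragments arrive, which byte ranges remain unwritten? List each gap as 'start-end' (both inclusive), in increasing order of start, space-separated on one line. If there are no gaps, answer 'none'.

Answer: 4-8 14-15

Derivation:
Fragment 1: offset=0 len=4
Fragment 2: offset=16 len=2
Fragment 3: offset=9 len=2
Fragment 4: offset=11 len=3
Gaps: 4-8 14-15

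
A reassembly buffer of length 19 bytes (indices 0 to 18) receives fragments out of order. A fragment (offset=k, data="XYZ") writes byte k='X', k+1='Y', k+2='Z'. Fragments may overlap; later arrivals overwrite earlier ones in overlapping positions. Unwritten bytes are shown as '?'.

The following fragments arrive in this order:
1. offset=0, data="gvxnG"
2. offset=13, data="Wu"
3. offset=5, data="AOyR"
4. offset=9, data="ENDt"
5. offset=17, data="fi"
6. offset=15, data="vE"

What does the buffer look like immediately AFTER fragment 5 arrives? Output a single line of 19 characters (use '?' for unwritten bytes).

Fragment 1: offset=0 data="gvxnG" -> buffer=gvxnG??????????????
Fragment 2: offset=13 data="Wu" -> buffer=gvxnG????????Wu????
Fragment 3: offset=5 data="AOyR" -> buffer=gvxnGAOyR????Wu????
Fragment 4: offset=9 data="ENDt" -> buffer=gvxnGAOyRENDtWu????
Fragment 5: offset=17 data="fi" -> buffer=gvxnGAOyRENDtWu??fi

Answer: gvxnGAOyRENDtWu??fi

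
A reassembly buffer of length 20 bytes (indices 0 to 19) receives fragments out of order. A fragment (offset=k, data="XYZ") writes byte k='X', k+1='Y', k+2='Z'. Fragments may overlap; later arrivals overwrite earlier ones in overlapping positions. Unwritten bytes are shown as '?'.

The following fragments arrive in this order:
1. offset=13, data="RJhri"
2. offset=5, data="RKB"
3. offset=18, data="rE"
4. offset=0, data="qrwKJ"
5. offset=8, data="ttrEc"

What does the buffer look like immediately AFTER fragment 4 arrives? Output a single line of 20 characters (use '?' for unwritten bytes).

Answer: qrwKJRKB?????RJhrirE

Derivation:
Fragment 1: offset=13 data="RJhri" -> buffer=?????????????RJhri??
Fragment 2: offset=5 data="RKB" -> buffer=?????RKB?????RJhri??
Fragment 3: offset=18 data="rE" -> buffer=?????RKB?????RJhrirE
Fragment 4: offset=0 data="qrwKJ" -> buffer=qrwKJRKB?????RJhrirE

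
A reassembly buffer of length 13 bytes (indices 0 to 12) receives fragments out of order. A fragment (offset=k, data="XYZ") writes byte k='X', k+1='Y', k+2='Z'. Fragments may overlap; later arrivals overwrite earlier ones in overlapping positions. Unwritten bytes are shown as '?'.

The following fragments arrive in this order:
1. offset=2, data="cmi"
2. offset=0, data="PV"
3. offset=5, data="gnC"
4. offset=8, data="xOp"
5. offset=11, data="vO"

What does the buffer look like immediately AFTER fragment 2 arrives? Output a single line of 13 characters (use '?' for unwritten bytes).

Answer: PVcmi????????

Derivation:
Fragment 1: offset=2 data="cmi" -> buffer=??cmi????????
Fragment 2: offset=0 data="PV" -> buffer=PVcmi????????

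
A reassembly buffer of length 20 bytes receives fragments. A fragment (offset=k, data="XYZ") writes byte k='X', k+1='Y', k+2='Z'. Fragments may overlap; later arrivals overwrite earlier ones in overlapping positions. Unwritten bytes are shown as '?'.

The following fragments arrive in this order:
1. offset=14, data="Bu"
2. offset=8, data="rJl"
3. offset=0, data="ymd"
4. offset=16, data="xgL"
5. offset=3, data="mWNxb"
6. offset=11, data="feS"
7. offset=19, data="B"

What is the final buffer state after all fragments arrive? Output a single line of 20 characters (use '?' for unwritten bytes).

Fragment 1: offset=14 data="Bu" -> buffer=??????????????Bu????
Fragment 2: offset=8 data="rJl" -> buffer=????????rJl???Bu????
Fragment 3: offset=0 data="ymd" -> buffer=ymd?????rJl???Bu????
Fragment 4: offset=16 data="xgL" -> buffer=ymd?????rJl???BuxgL?
Fragment 5: offset=3 data="mWNxb" -> buffer=ymdmWNxbrJl???BuxgL?
Fragment 6: offset=11 data="feS" -> buffer=ymdmWNxbrJlfeSBuxgL?
Fragment 7: offset=19 data="B" -> buffer=ymdmWNxbrJlfeSBuxgLB

Answer: ymdmWNxbrJlfeSBuxgLB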